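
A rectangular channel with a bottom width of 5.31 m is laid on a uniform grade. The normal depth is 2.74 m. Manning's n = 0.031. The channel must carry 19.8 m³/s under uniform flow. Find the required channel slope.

Flow area A = b·y = 5.31 × 2.74 = 14.55 m². Wetted perimeter P = b + 2y = 5.31 + 2×2.74 = 10.79 m.
Hydraulic radius R = A/P = 14.55/10.79 = 1.348 m.
From Manning's equation, S = [nQ / (1 A R^(2/3))]² = [0.031 × 19.8 / (1 × 14.55 × 1.348^(2/3))]² = 0.00119.

S = 0.00119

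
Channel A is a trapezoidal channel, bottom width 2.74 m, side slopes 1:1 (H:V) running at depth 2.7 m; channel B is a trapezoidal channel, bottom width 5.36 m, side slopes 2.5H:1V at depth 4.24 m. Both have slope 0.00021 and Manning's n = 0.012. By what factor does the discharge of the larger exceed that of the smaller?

Channel A: With bottom width b = 2.74 m and side slope z = 1: A = (b + zy)y = (2.74 + 1×2.7)×2.7 = 14.69 m²; P = b + 2y√(1+z²) = 2.74 + 2×2.7×1.414 = 10.38 m. Hydraulic radius R = A/P = 14.69/10.38 = 1.415 m. Q_A = (1/0.012)·14.69·1.415^(2/3)·√0.00021 = 22.36 m³/s.
Channel B: With bottom width b = 5.36 m and side slope z = 2.5: A = (b + zy)y = (5.36 + 2.5×4.24)×4.24 = 67.67 m²; P = b + 2y√(1+z²) = 5.36 + 2×4.24×2.693 = 28.19 m. Hydraulic radius R = A/P = 67.67/28.19 = 2.4 m. Q_B = (1/0.012)·67.67·2.4^(2/3)·√0.00021 = 146.5 m³/s.
The larger discharge is 146.5 m³/s and the smaller is 22.36 m³/s; the ratio is 6.55.

6.55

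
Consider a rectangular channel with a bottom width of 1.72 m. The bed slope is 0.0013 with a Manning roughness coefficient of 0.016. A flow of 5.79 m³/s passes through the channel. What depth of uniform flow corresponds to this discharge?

Manning's equation rearranged: A R^(2/3) = nQ / (1·√S) = 0.016 × 5.79 / (√0.0013) = 2.569.
At y = 2.59 m: A R^(2/3) = 3.328 — over.
At y = 2.08 m: A R^(2/3) = 2.569 — matches.

y_n = 2.08 m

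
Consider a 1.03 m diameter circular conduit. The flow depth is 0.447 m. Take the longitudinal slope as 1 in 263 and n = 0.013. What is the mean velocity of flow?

V = 1.8 m/s

For a circular section of diameter D = 1.03 m at depth y = 0.447 m, the central angle is θ = 2 arccos(1 − 2y/D) = 2.877 rad. Then A = (D²/8)(θ − sin θ) = 0.3468 m² and P = Dθ/2 = 1.482 m.
Hydraulic radius R = A/P = 0.3468/1.482 = 0.2341 m.
From Manning's equation, V = (1/n) R^(2/3) S^(1/2) = (1/0.013) × 0.2341^(2/3) × 0.003802^(1/2) = 1.8 m/s.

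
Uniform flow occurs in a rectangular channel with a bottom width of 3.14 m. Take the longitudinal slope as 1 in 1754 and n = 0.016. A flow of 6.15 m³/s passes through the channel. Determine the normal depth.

Manning's equation rearranged: A R^(2/3) = nQ / (1·√S) = 0.016 × 6.15 / (√0.0005701) = 4.121.
Try y = 1.09 m: A R^(2/3) = 2.551 — short.
Try y = 1.69 m: A R^(2/3) = 4.626 — over.
Try y = 1.55 m: A R^(2/3) = 4.124 — ≈ 4.121.

y_n = 1.55 m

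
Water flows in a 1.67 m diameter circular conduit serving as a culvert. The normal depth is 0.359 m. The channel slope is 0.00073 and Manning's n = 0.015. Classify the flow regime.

For a circular section of diameter D = 1.67 m at depth y = 0.359 m, the central angle is θ = 2 arccos(1 − 2y/D) = 1.928 rad. Then A = (D²/8)(θ − sin θ) = 0.3457 m² and P = Dθ/2 = 1.61 m.
Hydraulic radius R = A/P = 0.3457/1.61 = 0.2147 m.
V = (1/n) R^(2/3) √S = (1/0.015) × 0.2147^(2/3) × √0.00073 = 0.6458 m/s. Hydraulic depth D_h = A/T = 0.3457/1.372 = 0.252 m.
Froude number Fr = V/√(g·D_h) = 0.6458/√(9.81×0.252) = 0.411, which is less than 1, so the flow is subcritical.

subcritical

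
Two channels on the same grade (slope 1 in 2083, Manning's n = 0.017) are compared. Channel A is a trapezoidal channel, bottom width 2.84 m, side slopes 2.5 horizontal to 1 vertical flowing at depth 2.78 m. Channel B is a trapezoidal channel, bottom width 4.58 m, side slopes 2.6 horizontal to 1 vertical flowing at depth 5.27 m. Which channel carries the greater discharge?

channel B

Channel A: With bottom width b = 2.84 m and side slope z = 2.5: A = (b + zy)y = (2.84 + 2.5×2.78)×2.78 = 27.22 m²; P = b + 2y√(1+z²) = 2.84 + 2×2.78×2.693 = 17.81 m. Hydraulic radius R = A/P = 27.22/17.81 = 1.528 m. Q_A = (1/0.017)·27.22·1.528^(2/3)·√0.0004801 = 46.54 m³/s.
Channel B: With bottom width b = 4.58 m and side slope z = 2.6: A = (b + zy)y = (4.58 + 2.6×5.27)×5.27 = 96.35 m²; P = b + 2y√(1+z²) = 4.58 + 2×5.27×2.786 = 33.94 m. Hydraulic radius R = A/P = 96.35/33.94 = 2.839 m. Q_B = (1/0.017)·96.35·2.839^(2/3)·√0.0004801 = 249 m³/s.
Q_A = 46.54 m³/s vs Q_B = 249 m³/s, so channel B carries more.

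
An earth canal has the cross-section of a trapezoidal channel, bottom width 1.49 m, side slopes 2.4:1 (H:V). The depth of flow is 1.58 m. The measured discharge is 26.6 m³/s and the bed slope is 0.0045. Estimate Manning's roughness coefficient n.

With bottom width b = 1.49 m and side slope z = 2.4: A = (b + zy)y = (1.49 + 2.4×1.58)×1.58 = 8.346 m²; P = b + 2y√(1+z²) = 1.49 + 2×1.58×2.6 = 9.706 m.
Hydraulic radius R = A/P = 8.346/9.706 = 0.8598 m.
Rearranging Manning's equation: n = (1/Q) A R^(2/3) S^(1/2) = (1/26.6) × 8.346 × 0.8598^(2/3) × √0.0045 = 0.019.

n = 0.019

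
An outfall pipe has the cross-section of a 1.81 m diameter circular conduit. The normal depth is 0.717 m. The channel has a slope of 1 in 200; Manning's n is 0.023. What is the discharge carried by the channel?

Q = 1.54 m³/s

For a circular section of diameter D = 1.81 m at depth y = 0.717 m, the central angle is θ = 2 arccos(1 − 2y/D) = 2.723 rad. Then A = (D²/8)(θ − sin θ) = 0.9487 m² and P = Dθ/2 = 2.464 m.
Hydraulic radius R = A/P = 0.9487/2.464 = 0.385 m.
Manning's equation: Q = (1/n) A R^(2/3) S^(1/2) = (1/0.023) × 0.9487 × 0.385^(2/3) × 0.005^(1/2) = 1.54 m³/s.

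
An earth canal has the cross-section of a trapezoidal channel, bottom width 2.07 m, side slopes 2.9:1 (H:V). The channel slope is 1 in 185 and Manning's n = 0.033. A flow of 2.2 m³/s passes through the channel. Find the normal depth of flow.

Manning's equation rearranged: A R^(2/3) = nQ / (1·√S) = 0.033 × 2.2 / (√0.005405) = 0.9875.
At y = 0.399 m: A R^(2/3) = 0.5576 — too small.
At y = 0.611 m: A R^(2/3) = 1.282 — too large.
At y = 0.536 m: A R^(2/3) = 0.9877 — close enough.

y_n = 0.536 m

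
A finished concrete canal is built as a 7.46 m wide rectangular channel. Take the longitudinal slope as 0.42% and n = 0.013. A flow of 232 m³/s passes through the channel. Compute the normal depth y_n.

Manning's equation rearranged: A R^(2/3) = nQ / (1·√S) = 0.013 × 232 / (√0.0042) = 46.54.
Try y = 4.35 m: A R^(2/3) = 51.65 — high.
Try y = 2.79 m: A R^(2/3) = 28.43 — low.
Try y = 4.02 m: A R^(2/3) = 46.56 — matches.

y_n = 4.02 m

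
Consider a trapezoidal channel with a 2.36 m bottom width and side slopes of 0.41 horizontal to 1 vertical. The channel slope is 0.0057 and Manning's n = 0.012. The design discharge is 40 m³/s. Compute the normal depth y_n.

y_n = 2.04 m

Manning's equation rearranged: A R^(2/3) = nQ / (1·√S) = 0.012 × 40 / (√0.0057) = 6.358.
Trying y = 1.83 m: A R^(2/3) = 5.311 — short.
Trying y = 2.38 m: A R^(2/3) = 8.243 — over.
Trying y = 2.04 m: A R^(2/3) = 6.36 — ≈ 6.358.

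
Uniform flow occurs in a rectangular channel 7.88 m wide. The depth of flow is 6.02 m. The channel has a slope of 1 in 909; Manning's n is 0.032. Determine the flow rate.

Flow area A = b·y = 7.88 × 6.02 = 47.44 m². Wetted perimeter P = b + 2y = 7.88 + 2×6.02 = 19.92 m.
Hydraulic radius R = A/P = 47.44/19.92 = 2.381 m.
Manning's equation: Q = (1/n) A R^(2/3) S^(1/2) = (1/0.032) × 47.44 × 2.381^(2/3) × 0.0011^(1/2) = 87.7 m³/s.

Q = 87.7 m³/s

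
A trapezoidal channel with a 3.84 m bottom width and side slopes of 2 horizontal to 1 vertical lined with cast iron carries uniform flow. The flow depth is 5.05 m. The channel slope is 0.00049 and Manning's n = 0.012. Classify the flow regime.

With bottom width b = 3.84 m and side slope z = 2: A = (b + zy)y = (3.84 + 2×5.05)×5.05 = 70.4 m²; P = b + 2y√(1+z²) = 3.84 + 2×5.05×2.236 = 26.42 m.
Hydraulic radius R = A/P = 70.4/26.42 = 2.664 m.
V = (1/n) R^(2/3) √S = (1/0.012) × 2.664^(2/3) × √0.00049 = 3.545 m/s. Hydraulic depth D_h = A/T = 70.4/24.04 = 2.928 m.
Froude number Fr = V/√(g·D_h) = 3.545/√(9.81×2.928) = 0.661, which is less than 1, so the flow is subcritical.

subcritical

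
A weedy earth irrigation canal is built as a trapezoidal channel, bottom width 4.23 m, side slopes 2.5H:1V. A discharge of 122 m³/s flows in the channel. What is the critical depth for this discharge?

At critical depth, Q² T / (g A³) = 1, i.e. A³/T = Q²/g = 122²/9.81 = 1517.
At y = 3.01 m: A³/T = 2298 — high.
At y = 2.72 m: A³/T = 1515 — close enough.

y_c = 2.72 m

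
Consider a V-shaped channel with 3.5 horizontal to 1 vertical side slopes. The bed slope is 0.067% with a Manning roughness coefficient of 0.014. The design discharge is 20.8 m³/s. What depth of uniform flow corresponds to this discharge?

Manning's equation rearranged: A R^(2/3) = nQ / (1·√S) = 0.014 × 20.8 / (√0.00067) = 11.25.
At y = 1.6 m: A R^(2/3) = 7.522 — too small.
At y = 1.86 m: A R^(2/3) = 11.24 — close enough.

y_n = 1.86 m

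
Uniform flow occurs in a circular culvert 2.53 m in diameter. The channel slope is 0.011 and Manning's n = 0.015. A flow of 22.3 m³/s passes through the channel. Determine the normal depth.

y_n = 1.81 m

Manning's equation rearranged: A R^(2/3) = nQ / (1·√S) = 0.015 × 22.3 / (√0.011) = 3.189.
At y = 1.53 m: A R^(2/3) = 2.519 — too small.
At y = 2.18 m: A R^(2/3) = 3.854 — too large.
At y = 1.81 m: A R^(2/3) = 3.19 — matches.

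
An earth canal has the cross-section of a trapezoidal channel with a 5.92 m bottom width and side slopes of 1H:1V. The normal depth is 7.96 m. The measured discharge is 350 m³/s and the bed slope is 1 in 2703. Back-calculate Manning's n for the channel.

With bottom width b = 5.92 m and side slope z = 1: A = (b + zy)y = (5.92 + 1×7.96)×7.96 = 110.5 m²; P = b + 2y√(1+z²) = 5.92 + 2×7.96×1.414 = 28.43 m.
Hydraulic radius R = A/P = 110.5/28.43 = 3.886 m.
Rearranging Manning's equation: n = (1/Q) A R^(2/3) S^(1/2) = (1/350) × 110.5 × 3.886^(2/3) × √0.00037 = 0.015.

n = 0.015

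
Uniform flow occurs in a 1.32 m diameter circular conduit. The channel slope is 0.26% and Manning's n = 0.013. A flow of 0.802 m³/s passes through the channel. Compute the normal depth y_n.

Manning's equation rearranged: A R^(2/3) = nQ / (1·√S) = 0.013 × 0.802 / (√0.0026) = 0.2045.
Trying y = 0.58 m: A R^(2/3) = 0.2609 — high.
Trying y = 0.395 m: A R^(2/3) = 0.1274 — low.
Trying y = 0.507 m: A R^(2/3) = 0.2044 — matches.

y_n = 0.507 m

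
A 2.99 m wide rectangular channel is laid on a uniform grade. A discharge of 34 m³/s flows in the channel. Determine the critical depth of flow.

y_c = 2.36 m

For a rectangular channel, critical depth y_c = (q²/g)^(1/3) where q = Q/b = 34/2.99 = 11.37 m²/s.
So y_c = (11.37²/9.81)^(1/3) = 2.36 m.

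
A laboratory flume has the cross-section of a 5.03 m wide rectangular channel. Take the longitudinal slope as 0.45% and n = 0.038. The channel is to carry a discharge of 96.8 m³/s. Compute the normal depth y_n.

y_n = 7.2 m

Manning's equation rearranged: A R^(2/3) = nQ / (1·√S) = 0.038 × 96.8 / (√0.0045) = 54.83.
At y = 5.91 m: A R^(2/3) = 43.4 — short.
At y = 8.79 m: A R^(2/3) = 69.14 — over.
At y = 7.2 m: A R^(2/3) = 54.85 — ≈ 54.83.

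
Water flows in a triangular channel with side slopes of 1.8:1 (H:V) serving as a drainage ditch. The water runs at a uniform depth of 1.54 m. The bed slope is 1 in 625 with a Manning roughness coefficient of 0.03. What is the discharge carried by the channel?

Q = 4.37 m³/s

For a triangular section with side slope z = 1.8: A = zy² = 1.8×1.54² = 4.269 m²; P = 2y√(1+z²) = 2×1.54×2.059 = 6.342 m.
Hydraulic radius R = A/P = 4.269/6.342 = 0.6731 m.
Manning's equation: Q = (1/n) A R^(2/3) S^(1/2) = (1/0.03) × 4.269 × 0.6731^(2/3) × 0.0016^(1/2) = 4.37 m³/s.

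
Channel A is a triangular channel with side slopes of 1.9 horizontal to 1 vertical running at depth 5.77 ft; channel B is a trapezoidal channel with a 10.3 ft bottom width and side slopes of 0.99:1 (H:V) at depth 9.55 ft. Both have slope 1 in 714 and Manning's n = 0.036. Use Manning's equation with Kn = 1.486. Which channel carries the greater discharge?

channel B

Channel A: For a triangular section with side slope z = 1.9: A = zy² = 1.9×5.77² = 63.26 ft²; P = 2y√(1+z²) = 2×5.77×2.147 = 24.78 ft. Hydraulic radius R = A/P = 63.26/24.78 = 2.553 ft. Q_A = (1.486/0.036)·63.26·2.553^(2/3)·√0.001401 = 182.5 ft³/s.
Channel B: With bottom width b = 10.3 ft and side slope z = 0.99: A = (b + zy)y = (10.3 + 0.99×9.55)×9.55 = 188.7 ft²; P = b + 2y√(1+z²) = 10.3 + 2×9.55×1.407 = 37.18 ft. Hydraulic radius R = A/P = 188.7/37.18 = 5.075 ft. Q_B = (1.486/0.036)·188.7·5.075^(2/3)·√0.001401 = 860.6 ft³/s.
Q_A = 182.5 ft³/s vs Q_B = 860.6 ft³/s, so channel B carries more.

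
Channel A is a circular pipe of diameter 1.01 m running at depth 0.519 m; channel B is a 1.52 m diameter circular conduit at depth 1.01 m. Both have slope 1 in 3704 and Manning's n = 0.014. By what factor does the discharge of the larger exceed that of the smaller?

Channel A: For a circular section of diameter D = 1.01 m at depth y = 0.519 m, the central angle is θ = 2 arccos(1 − 2y/D) = 3.197 rad. Then A = (D²/8)(θ − sin θ) = 0.4147 m² and P = Dθ/2 = 1.615 m. Hydraulic radius R = A/P = 0.4147/1.615 = 0.2569 m. Q_A = (1/0.014)·0.4147·0.2569^(2/3)·√0.00027 = 0.1967 m³/s.
Channel B: For a circular section of diameter D = 1.52 m at depth y = 1.01 m, the central angle is θ = 2 arccos(1 − 2y/D) = 3.812 rad. Then A = (D²/8)(θ − sin θ) = 1.28 m² and P = Dθ/2 = 2.897 m. Hydraulic radius R = A/P = 1.28/2.897 = 0.4419 m. Q_B = (1/0.014)·1.28·0.4419^(2/3)·√0.00027 = 0.8718 m³/s.
The larger discharge is 0.8718 m³/s and the smaller is 0.1967 m³/s; the ratio is 4.43.

4.43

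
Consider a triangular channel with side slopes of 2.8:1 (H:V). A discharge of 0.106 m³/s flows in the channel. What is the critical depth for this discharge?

At critical depth, Q² T / (g A³) = 1, i.e. A³/T = Q²/g = 0.106²/9.81 = 0.001145.
Try y = 0.167 m: A³/T = 0.0005092 — short.
Try y = 0.196 m: A³/T = 0.001134 — close enough.

y_c = 0.196 m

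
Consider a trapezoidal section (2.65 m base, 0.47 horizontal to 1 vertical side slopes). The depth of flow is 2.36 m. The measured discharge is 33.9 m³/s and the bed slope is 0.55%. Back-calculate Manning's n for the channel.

n = 0.021

With bottom width b = 2.65 m and side slope z = 0.47: A = (b + zy)y = (2.65 + 0.47×2.36)×2.36 = 8.872 m²; P = b + 2y√(1+z²) = 2.65 + 2×2.36×1.105 = 7.865 m.
Hydraulic radius R = A/P = 8.872/7.865 = 1.128 m.
Rearranging Manning's equation: n = (1/Q) A R^(2/3) S^(1/2) = (1/33.9) × 8.872 × 1.128^(2/3) × √0.0055 = 0.021.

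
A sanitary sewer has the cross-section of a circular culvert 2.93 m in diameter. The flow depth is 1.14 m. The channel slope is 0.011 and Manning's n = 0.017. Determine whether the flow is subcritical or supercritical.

supercritical

For a circular section of diameter D = 2.93 m at depth y = 1.14 m, the central angle is θ = 2 arccos(1 − 2y/D) = 2.694 rad. Then A = (D²/8)(θ − sin θ) = 2.427 m² and P = Dθ/2 = 3.947 m.
Hydraulic radius R = A/P = 2.427/3.947 = 0.6149 m.
V = (1/n) R^(2/3) √S = (1/0.017) × 0.6149^(2/3) × √0.011 = 4.461 m/s. Hydraulic depth D_h = A/T = 2.427/2.857 = 0.8495 m.
Froude number Fr = V/√(g·D_h) = 4.461/√(9.81×0.8495) = 1.55, which is greater than 1, so the flow is supercritical.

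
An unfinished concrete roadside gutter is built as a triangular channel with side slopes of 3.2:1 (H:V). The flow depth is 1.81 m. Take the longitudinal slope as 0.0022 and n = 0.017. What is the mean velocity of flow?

V = 2.5 m/s

For a triangular section with side slope z = 3.2: A = zy² = 3.2×1.81² = 10.48 m²; P = 2y√(1+z²) = 2×1.81×3.353 = 12.14 m.
Hydraulic radius R = A/P = 10.48/12.14 = 0.8638 m.
From Manning's equation, V = (1/n) R^(2/3) S^(1/2) = (1/0.017) × 0.8638^(2/3) × 0.0022^(1/2) = 2.5 m/s.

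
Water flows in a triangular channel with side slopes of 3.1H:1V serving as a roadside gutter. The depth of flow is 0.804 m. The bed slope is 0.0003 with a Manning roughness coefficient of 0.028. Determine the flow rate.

Q = 0.653 m³/s

For a triangular section with side slope z = 3.1: A = zy² = 3.1×0.804² = 2.004 m²; P = 2y√(1+z²) = 2×0.804×3.257 = 5.238 m.
Hydraulic radius R = A/P = 2.004/5.238 = 0.3826 m.
Manning's equation: Q = (1/n) A R^(2/3) S^(1/2) = (1/0.028) × 2.004 × 0.3826^(2/3) × 0.0003^(1/2) = 0.653 m³/s.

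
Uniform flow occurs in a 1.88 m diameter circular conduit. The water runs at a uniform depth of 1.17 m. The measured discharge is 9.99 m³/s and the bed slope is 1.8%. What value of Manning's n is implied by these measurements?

n = 0.016

For a circular section of diameter D = 1.88 m at depth y = 1.17 m, the central angle is θ = 2 arccos(1 − 2y/D) = 3.636 rad. Then A = (D²/8)(θ − sin θ) = 1.816 m² and P = Dθ/2 = 3.418 m.
Hydraulic radius R = A/P = 1.816/3.418 = 0.5313 m.
Rearranging Manning's equation: n = (1/Q) A R^(2/3) S^(1/2) = (1/9.99) × 1.816 × 0.5313^(2/3) × √0.018 = 0.016.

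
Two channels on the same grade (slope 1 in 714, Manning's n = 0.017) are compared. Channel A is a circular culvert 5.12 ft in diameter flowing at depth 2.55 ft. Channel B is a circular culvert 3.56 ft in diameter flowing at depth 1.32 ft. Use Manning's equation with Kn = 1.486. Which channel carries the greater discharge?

channel A

Channel A: For a circular section of diameter D = 5.12 ft at depth y = 2.55 ft, the central angle is θ = 2 arccos(1 − 2y/D) = 3.134 rad. Then A = (D²/8)(θ − sin θ) = 10.24 ft² and P = Dθ/2 = 8.022 ft. Hydraulic radius R = A/P = 10.24/8.022 = 1.277 ft. Q_A = (1.486/0.017)·10.24·1.277^(2/3)·√0.001401 = 39.44 ft³/s.
Channel B: For a circular section of diameter D = 3.56 ft at depth y = 1.32 ft, the central angle is θ = 2 arccos(1 − 2y/D) = 2.619 rad. Then A = (D²/8)(θ − sin θ) = 3.358 ft² and P = Dθ/2 = 4.661 ft. Hydraulic radius R = A/P = 3.358/4.661 = 0.7203 ft. Q_B = (1.486/0.017)·3.358·0.7203^(2/3)·√0.001401 = 8.826 ft³/s.
Q_A = 39.44 ft³/s vs Q_B = 8.826 ft³/s, so channel A carries more.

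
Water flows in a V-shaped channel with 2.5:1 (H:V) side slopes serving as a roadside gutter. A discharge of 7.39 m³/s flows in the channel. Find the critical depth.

y_c = 1.12 m

At critical depth, Q² T / (g A³) = 1, i.e. A³/T = Q²/g = 7.39²/9.81 = 5.567.
At y = 0.958 m: A³/T = 2.522 — short.
At y = 1.12 m: A³/T = 5.507 — matches.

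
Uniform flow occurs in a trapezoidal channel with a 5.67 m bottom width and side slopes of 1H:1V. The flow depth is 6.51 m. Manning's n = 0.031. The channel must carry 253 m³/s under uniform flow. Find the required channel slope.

With bottom width b = 5.67 m and side slope z = 1: A = (b + zy)y = (5.67 + 1×6.51)×6.51 = 79.29 m²; P = b + 2y√(1+z²) = 5.67 + 2×6.51×1.414 = 24.08 m.
Hydraulic radius R = A/P = 79.29/24.08 = 3.292 m.
From Manning's equation, S = [nQ / (1 A R^(2/3))]² = [0.031 × 253 / (1 × 79.29 × 3.292^(2/3))]² = 0.002.

S = 0.002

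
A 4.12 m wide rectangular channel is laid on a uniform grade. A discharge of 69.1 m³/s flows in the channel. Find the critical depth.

For a rectangular channel, critical depth y_c = (q²/g)^(1/3) where q = Q/b = 69.1/4.12 = 16.77 m²/s.
So y_c = (16.77²/9.81)^(1/3) = 3.06 m.

y_c = 3.06 m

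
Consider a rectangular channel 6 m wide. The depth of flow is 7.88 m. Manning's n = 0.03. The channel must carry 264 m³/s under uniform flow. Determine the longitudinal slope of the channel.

S = 0.00997

Flow area A = b·y = 6 × 7.88 = 47.28 m². Wetted perimeter P = b + 2y = 6 + 2×7.88 = 21.76 m.
Hydraulic radius R = A/P = 47.28/21.76 = 2.173 m.
From Manning's equation, S = [nQ / (1 A R^(2/3))]² = [0.03 × 264 / (1 × 47.28 × 2.173^(2/3))]² = 0.00997.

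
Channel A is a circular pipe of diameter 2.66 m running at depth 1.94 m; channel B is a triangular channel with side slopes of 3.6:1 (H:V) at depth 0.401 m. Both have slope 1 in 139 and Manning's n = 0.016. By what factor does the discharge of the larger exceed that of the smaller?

19.3

Channel A: For a circular section of diameter D = 2.66 m at depth y = 1.94 m, the central angle is θ = 2 arccos(1 − 2y/D) = 4.095 rad. Then A = (D²/8)(θ − sin θ) = 4.342 m² and P = Dθ/2 = 5.446 m. Hydraulic radius R = A/P = 4.342/5.446 = 0.7974 m. Q_A = (1/0.016)·4.342·0.7974^(2/3)·√0.007194 = 19.79 m³/s.
Channel B: For a triangular section with side slope z = 3.6: A = zy² = 3.6×0.401² = 0.5789 m²; P = 2y√(1+z²) = 2×0.401×3.736 = 2.997 m. Hydraulic radius R = A/P = 0.5789/2.997 = 0.1932 m. Q_B = (1/0.016)·0.5789·0.1932^(2/3)·√0.007194 = 1.026 m³/s.
The larger discharge is 19.79 m³/s and the smaller is 1.026 m³/s; the ratio is 19.3.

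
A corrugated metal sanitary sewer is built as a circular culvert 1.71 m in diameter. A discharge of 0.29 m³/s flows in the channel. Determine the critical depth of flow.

y_c = 0.259 m

At critical depth, Q² T / (g A³) = 1, i.e. A³/T = Q²/g = 0.29²/9.81 = 0.008573.
At y = 0.324 m: A³/T = 0.02068 — too large.
At y = 0.259 m: A³/T = 0.008576 — ≈ 0.008573.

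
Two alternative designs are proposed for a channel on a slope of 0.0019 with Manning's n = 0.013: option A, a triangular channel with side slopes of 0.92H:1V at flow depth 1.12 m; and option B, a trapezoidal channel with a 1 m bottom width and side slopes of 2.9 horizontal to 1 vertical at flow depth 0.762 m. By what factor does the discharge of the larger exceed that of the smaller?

2.31

Channel A: For a triangular section with side slope z = 0.92: A = zy² = 0.92×1.12² = 1.154 m²; P = 2y√(1+z²) = 2×1.12×1.359 = 3.044 m. Hydraulic radius R = A/P = 1.154/3.044 = 0.3792 m. Q_A = (1/0.013)·1.154·0.3792^(2/3)·√0.0019 = 2.027 m³/s.
Channel B: With bottom width b = 1 m and side slope z = 2.9: A = (b + zy)y = (1 + 2.9×0.762)×0.762 = 2.446 m²; P = b + 2y√(1+z²) = 1 + 2×0.762×3.068 = 5.675 m. Hydraulic radius R = A/P = 2.446/5.675 = 0.431 m. Q_B = (1/0.013)·2.446·0.431^(2/3)·√0.0019 = 4.679 m³/s.
The larger discharge is 4.679 m³/s and the smaller is 2.027 m³/s; the ratio is 2.31.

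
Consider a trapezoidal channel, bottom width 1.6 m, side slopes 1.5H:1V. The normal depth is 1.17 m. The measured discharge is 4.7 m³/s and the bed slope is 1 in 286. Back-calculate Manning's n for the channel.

n = 0.038

With bottom width b = 1.6 m and side slope z = 1.5: A = (b + zy)y = (1.6 + 1.5×1.17)×1.17 = 3.925 m²; P = b + 2y√(1+z²) = 1.6 + 2×1.17×1.803 = 5.818 m.
Hydraulic radius R = A/P = 3.925/5.818 = 0.6746 m.
Rearranging Manning's equation: n = (1/Q) A R^(2/3) S^(1/2) = (1/4.7) × 3.925 × 0.6746^(2/3) × √0.003497 = 0.038.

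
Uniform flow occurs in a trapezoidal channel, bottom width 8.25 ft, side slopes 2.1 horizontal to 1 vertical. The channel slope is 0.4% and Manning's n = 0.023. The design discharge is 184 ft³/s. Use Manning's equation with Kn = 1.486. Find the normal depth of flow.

y_n = 2.42 ft

Manning's equation rearranged: A R^(2/3) = nQ / (1.486·√S) = 0.023 × 184 / (1.486 × √0.004) = 45.03.
Try y = 3.03 ft: A R^(2/3) = 69.85 — too large.
Try y = 1.97 ft: A R^(2/3) = 30.56 — too small.
Try y = 2.42 ft: A R^(2/3) = 45.12 — ≈ 45.03.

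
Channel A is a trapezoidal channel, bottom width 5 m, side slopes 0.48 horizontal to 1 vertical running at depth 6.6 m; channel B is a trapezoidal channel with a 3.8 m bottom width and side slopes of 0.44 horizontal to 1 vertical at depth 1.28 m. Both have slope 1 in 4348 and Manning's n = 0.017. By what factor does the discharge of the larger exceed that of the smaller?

21.1

Channel A: With bottom width b = 5 m and side slope z = 0.48: A = (b + zy)y = (5 + 0.48×6.6)×6.6 = 53.91 m²; P = b + 2y√(1+z²) = 5 + 2×6.6×1.109 = 19.64 m. Hydraulic radius R = A/P = 53.91/19.64 = 2.745 m. Q_A = (1/0.017)·53.91·2.745^(2/3)·√0.00023 = 94.27 m³/s.
Channel B: With bottom width b = 3.8 m and side slope z = 0.44: A = (b + zy)y = (3.8 + 0.44×1.28)×1.28 = 5.585 m²; P = b + 2y√(1+z²) = 3.8 + 2×1.28×1.093 = 6.597 m. Hydraulic radius R = A/P = 5.585/6.597 = 0.8466 m. Q_B = (1/0.017)·5.585·0.8466^(2/3)·√0.00023 = 4.459 m³/s.
The larger discharge is 94.27 m³/s and the smaller is 4.459 m³/s; the ratio is 21.1.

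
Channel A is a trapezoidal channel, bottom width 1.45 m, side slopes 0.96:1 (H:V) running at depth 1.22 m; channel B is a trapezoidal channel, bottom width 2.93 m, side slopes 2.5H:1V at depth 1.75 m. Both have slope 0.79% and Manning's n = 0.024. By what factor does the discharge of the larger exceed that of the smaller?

5.39

Channel A: With bottom width b = 1.45 m and side slope z = 0.96: A = (b + zy)y = (1.45 + 0.96×1.22)×1.22 = 3.198 m²; P = b + 2y√(1+z²) = 1.45 + 2×1.22×1.386 = 4.832 m. Hydraulic radius R = A/P = 3.198/4.832 = 0.6618 m. Q_A = (1/0.024)·3.198·0.6618^(2/3)·√0.0079 = 8.993 m³/s.
Channel B: With bottom width b = 2.93 m and side slope z = 2.5: A = (b + zy)y = (2.93 + 2.5×1.75)×1.75 = 12.78 m²; P = b + 2y√(1+z²) = 2.93 + 2×1.75×2.693 = 12.35 m. Hydraulic radius R = A/P = 12.78/12.35 = 1.035 m. Q_B = (1/0.024)·12.78·1.035^(2/3)·√0.0079 = 48.44 m³/s.
The larger discharge is 48.44 m³/s and the smaller is 8.993 m³/s; the ratio is 5.39.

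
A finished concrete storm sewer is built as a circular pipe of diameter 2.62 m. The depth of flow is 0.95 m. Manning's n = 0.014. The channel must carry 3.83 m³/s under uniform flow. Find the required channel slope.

For a circular section of diameter D = 2.62 m at depth y = 0.95 m, the central angle is θ = 2 arccos(1 − 2y/D) = 2.585 rad. Then A = (D²/8)(θ − sin θ) = 1.764 m² and P = Dθ/2 = 3.386 m.
Hydraulic radius R = A/P = 1.764/3.386 = 0.5211 m.
From Manning's equation, S = [nQ / (1 A R^(2/3))]² = [0.014 × 3.83 / (1 × 1.764 × 0.5211^(2/3))]² = 0.0022.

S = 0.0022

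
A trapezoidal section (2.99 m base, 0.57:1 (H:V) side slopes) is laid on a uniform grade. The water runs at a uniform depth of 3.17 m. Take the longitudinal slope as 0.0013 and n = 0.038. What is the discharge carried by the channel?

With bottom width b = 2.99 m and side slope z = 0.57: A = (b + zy)y = (2.99 + 0.57×3.17)×3.17 = 15.21 m²; P = b + 2y√(1+z²) = 2.99 + 2×3.17×1.151 = 10.29 m.
Hydraulic radius R = A/P = 15.21/10.29 = 1.478 m.
Manning's equation: Q = (1/n) A R^(2/3) S^(1/2) = (1/0.038) × 15.21 × 1.478^(2/3) × 0.0013^(1/2) = 18.7 m³/s.

Q = 18.7 m³/s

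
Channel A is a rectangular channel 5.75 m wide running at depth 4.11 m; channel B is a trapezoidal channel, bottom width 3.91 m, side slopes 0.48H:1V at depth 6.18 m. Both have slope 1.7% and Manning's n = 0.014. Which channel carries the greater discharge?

channel B

Channel A: Flow area A = b·y = 5.75 × 4.11 = 23.63 m². Wetted perimeter P = b + 2y = 5.75 + 2×4.11 = 13.97 m. Hydraulic radius R = A/P = 23.63/13.97 = 1.692 m. Q_A = (1/0.014)·23.63·1.692^(2/3)·√0.017 = 312.5 m³/s.
Channel B: With bottom width b = 3.91 m and side slope z = 0.48: A = (b + zy)y = (3.91 + 0.48×6.18)×6.18 = 42.5 m²; P = b + 2y√(1+z²) = 3.91 + 2×6.18×1.109 = 17.62 m. Hydraulic radius R = A/P = 42.5/17.62 = 2.412 m. Q_B = (1/0.014)·42.5·2.412^(2/3)·√0.017 = 711.8 m³/s.
Q_A = 312.5 m³/s vs Q_B = 711.8 m³/s, so channel B carries more.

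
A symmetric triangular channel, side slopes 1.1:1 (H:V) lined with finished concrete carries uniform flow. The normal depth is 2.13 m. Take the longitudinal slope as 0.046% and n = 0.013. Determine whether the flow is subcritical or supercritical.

subcritical

For a triangular section with side slope z = 1.1: A = zy² = 1.1×2.13² = 4.991 m²; P = 2y√(1+z²) = 2×2.13×1.487 = 6.333 m.
Hydraulic radius R = A/P = 4.991/6.333 = 0.788 m.
V = (1/n) R^(2/3) √S = (1/0.013) × 0.788^(2/3) × √0.00046 = 1.408 m/s. Hydraulic depth D_h = A/T = 4.991/4.686 = 1.065 m.
Froude number Fr = V/√(g·D_h) = 1.408/√(9.81×1.065) = 0.435, which is less than 1, so the flow is subcritical.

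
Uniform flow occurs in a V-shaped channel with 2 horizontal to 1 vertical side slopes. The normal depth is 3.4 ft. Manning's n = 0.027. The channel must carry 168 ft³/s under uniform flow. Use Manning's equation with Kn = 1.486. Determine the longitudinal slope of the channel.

For a triangular section with side slope z = 2: A = zy² = 2×3.4² = 23.12 ft²; P = 2y√(1+z²) = 2×3.4×2.236 = 15.21 ft.
Hydraulic radius R = A/P = 23.12/15.21 = 1.521 ft.
From Manning's equation, S = [nQ / (1.486 A R^(2/3))]² = [0.027 × 168 / (1.486 × 23.12 × 1.521^(2/3))]² = 0.00997.

S = 0.00997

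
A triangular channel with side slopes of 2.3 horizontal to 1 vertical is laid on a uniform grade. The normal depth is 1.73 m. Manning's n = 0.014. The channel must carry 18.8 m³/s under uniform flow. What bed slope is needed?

For a triangular section with side slope z = 2.3: A = zy² = 2.3×1.73² = 6.884 m²; P = 2y√(1+z²) = 2×1.73×2.508 = 8.678 m.
Hydraulic radius R = A/P = 6.884/8.678 = 0.7933 m.
From Manning's equation, S = [nQ / (1 A R^(2/3))]² = [0.014 × 18.8 / (1 × 6.884 × 0.7933^(2/3))]² = 0.00199.

S = 0.00199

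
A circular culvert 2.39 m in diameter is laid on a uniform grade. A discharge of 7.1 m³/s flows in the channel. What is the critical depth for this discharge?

At critical depth, Q² T / (g A³) = 1, i.e. A³/T = Q²/g = 7.1²/9.81 = 5.139.
Try y = 1.34 m: A³/T = 7.314 — too large.
Try y = 1.02 m: A³/T = 2.577 — too small.
Try y = 1.22 m: A³/T = 5.111 — matches.

y_c = 1.22 m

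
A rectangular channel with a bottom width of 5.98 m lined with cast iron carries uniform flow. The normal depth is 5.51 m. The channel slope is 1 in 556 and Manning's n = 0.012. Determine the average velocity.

V = 5.49 m/s

Flow area A = b·y = 5.98 × 5.51 = 32.95 m². Wetted perimeter P = b + 2y = 5.98 + 2×5.51 = 17 m.
Hydraulic radius R = A/P = 32.95/17 = 1.938 m.
From Manning's equation, V = (1/n) R^(2/3) S^(1/2) = (1/0.012) × 1.938^(2/3) × 0.001799^(1/2) = 5.49 m/s.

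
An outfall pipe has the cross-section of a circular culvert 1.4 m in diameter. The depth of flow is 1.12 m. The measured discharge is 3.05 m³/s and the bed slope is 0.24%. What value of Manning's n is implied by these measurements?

n = 0.012

For a circular section of diameter D = 1.4 m at depth y = 1.12 m, the central angle is θ = 2 arccos(1 − 2y/D) = 4.429 rad. Then A = (D²/8)(θ − sin θ) = 1.32 m² and P = Dθ/2 = 3.1 m.
Hydraulic radius R = A/P = 1.32/3.1 = 0.4259 m.
Rearranging Manning's equation: n = (1/Q) A R^(2/3) S^(1/2) = (1/3.05) × 1.32 × 0.4259^(2/3) × √0.0024 = 0.012.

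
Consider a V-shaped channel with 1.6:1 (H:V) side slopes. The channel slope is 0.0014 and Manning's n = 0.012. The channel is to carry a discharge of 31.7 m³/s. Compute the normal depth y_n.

Manning's equation rearranged: A R^(2/3) = nQ / (1·√S) = 0.012 × 31.7 / (√0.0014) = 10.17.
At y = 1.89 m: A R^(2/3) = 4.931 — too small.
At y = 3.1 m: A R^(2/3) = 18.45 — too large.
At y = 2.48 m: A R^(2/3) = 10.18 — ≈ 10.17.

y_n = 2.48 m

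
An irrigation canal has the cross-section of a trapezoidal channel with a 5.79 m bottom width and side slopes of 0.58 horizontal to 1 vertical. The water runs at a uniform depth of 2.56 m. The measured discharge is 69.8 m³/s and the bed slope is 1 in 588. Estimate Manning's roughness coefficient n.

n = 0.015

With bottom width b = 5.79 m and side slope z = 0.58: A = (b + zy)y = (5.79 + 0.58×2.56)×2.56 = 18.62 m²; P = b + 2y√(1+z²) = 5.79 + 2×2.56×1.156 = 11.71 m.
Hydraulic radius R = A/P = 18.62/11.71 = 1.591 m.
Rearranging Manning's equation: n = (1/Q) A R^(2/3) S^(1/2) = (1/69.8) × 18.62 × 1.591^(2/3) × √0.001701 = 0.015.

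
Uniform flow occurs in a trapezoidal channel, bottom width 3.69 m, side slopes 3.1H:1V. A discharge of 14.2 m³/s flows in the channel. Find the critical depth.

y_c = 0.89 m

At critical depth, Q² T / (g A³) = 1, i.e. A³/T = Q²/g = 14.2²/9.81 = 20.55.
Trying y = 1.09 m: A³/T = 43.78 — over.
Trying y = 0.782 m: A³/T = 12.8 — short.
Trying y = 0.89 m: A³/T = 20.53 — close enough.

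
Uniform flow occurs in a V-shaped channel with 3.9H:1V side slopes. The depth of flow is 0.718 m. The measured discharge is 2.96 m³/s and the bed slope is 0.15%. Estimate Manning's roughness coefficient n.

n = 0.013

For a triangular section with side slope z = 3.9: A = zy² = 3.9×0.718² = 2.011 m²; P = 2y√(1+z²) = 2×0.718×4.026 = 5.782 m.
Hydraulic radius R = A/P = 2.011/5.782 = 0.3478 m.
Rearranging Manning's equation: n = (1/Q) A R^(2/3) S^(1/2) = (1/2.96) × 2.011 × 0.3478^(2/3) × √0.0015 = 0.013.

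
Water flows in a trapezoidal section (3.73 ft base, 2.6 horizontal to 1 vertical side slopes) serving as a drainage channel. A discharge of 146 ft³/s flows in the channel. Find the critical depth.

At critical depth, Q² T / (g A³) = 1, i.e. A³/T = Q²/g = 146²/32.2 = 662.
Trying y = 2.02 ft: A³/T = 419.6 — short.
Trying y = 2.53 ft: A³/T = 1050 — over.
Trying y = 2.26 ft: A³/T = 660.9 — close enough.

y_c = 2.26 ft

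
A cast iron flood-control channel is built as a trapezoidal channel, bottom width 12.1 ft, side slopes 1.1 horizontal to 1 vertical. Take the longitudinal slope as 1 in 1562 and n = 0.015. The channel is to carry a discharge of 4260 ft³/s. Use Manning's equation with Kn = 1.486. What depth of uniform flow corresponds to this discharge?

Manning's equation rearranged: A R^(2/3) = nQ / (1.486·√S) = 0.015 × 4260 / (1.486 × √0.0006402) = 1700.
At y = 18.2 ft: A R^(2/3) = 2497 — too large.
At y = 11.9 ft: A R^(2/3) = 1024 — too small.
At y = 15.2 ft: A R^(2/3) = 1700 — close enough.

y_n = 15.2 ft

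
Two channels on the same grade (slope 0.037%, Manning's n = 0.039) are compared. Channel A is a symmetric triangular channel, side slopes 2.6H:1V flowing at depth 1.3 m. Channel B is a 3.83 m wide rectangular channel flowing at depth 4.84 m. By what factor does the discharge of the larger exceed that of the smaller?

Channel A: For a triangular section with side slope z = 2.6: A = zy² = 2.6×1.3² = 4.394 m²; P = 2y√(1+z²) = 2×1.3×2.786 = 7.243 m. Hydraulic radius R = A/P = 4.394/7.243 = 0.6067 m. Q_A = (1/0.039)·4.394·0.6067^(2/3)·√0.00037 = 1.553 m³/s.
Channel B: Flow area A = b·y = 3.83 × 4.84 = 18.54 m². Wetted perimeter P = b + 2y = 3.83 + 2×4.84 = 13.51 m. Hydraulic radius R = A/P = 18.54/13.51 = 1.372 m. Q_B = (1/0.039)·18.54·1.372^(2/3)·√0.00037 = 11.29 m³/s.
The larger discharge is 11.29 m³/s and the smaller is 1.553 m³/s; the ratio is 7.27.

7.27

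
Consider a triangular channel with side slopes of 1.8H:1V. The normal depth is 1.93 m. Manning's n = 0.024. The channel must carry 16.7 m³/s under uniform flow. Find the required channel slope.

For a triangular section with side slope z = 1.8: A = zy² = 1.8×1.93² = 6.705 m²; P = 2y√(1+z²) = 2×1.93×2.059 = 7.948 m.
Hydraulic radius R = A/P = 6.705/7.948 = 0.8436 m.
From Manning's equation, S = [nQ / (1 A R^(2/3))]² = [0.024 × 16.7 / (1 × 6.705 × 0.8436^(2/3))]² = 0.00448.

S = 0.00448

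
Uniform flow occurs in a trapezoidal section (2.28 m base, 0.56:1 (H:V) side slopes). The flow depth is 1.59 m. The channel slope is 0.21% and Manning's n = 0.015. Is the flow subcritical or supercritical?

subcritical

With bottom width b = 2.28 m and side slope z = 0.56: A = (b + zy)y = (2.28 + 0.56×1.59)×1.59 = 5.041 m²; P = b + 2y√(1+z²) = 2.28 + 2×1.59×1.146 = 5.925 m.
Hydraulic radius R = A/P = 5.041/5.925 = 0.8508 m.
V = (1/n) R^(2/3) √S = (1/0.015) × 0.8508^(2/3) × √0.0021 = 2.743 m/s. Hydraulic depth D_h = A/T = 5.041/4.061 = 1.241 m.
Froude number Fr = V/√(g·D_h) = 2.743/√(9.81×1.241) = 0.786, which is less than 1, so the flow is subcritical.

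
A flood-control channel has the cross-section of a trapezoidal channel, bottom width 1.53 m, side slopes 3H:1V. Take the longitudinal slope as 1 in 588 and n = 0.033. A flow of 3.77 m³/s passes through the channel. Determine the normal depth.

y_n = 0.982 m

Manning's equation rearranged: A R^(2/3) = nQ / (1·√S) = 0.033 × 3.77 / (√0.001701) = 3.017.
At y = 0.843 m: A R^(2/3) = 2.152 — too small.
At y = 1.07 m: A R^(2/3) = 3.653 — too large.
At y = 0.982 m: A R^(2/3) = 3.014 — matches.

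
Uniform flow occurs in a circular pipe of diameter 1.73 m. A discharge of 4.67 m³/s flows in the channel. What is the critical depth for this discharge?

At critical depth, Q² T / (g A³) = 1, i.e. A³/T = Q²/g = 4.67²/9.81 = 2.223.
Trying y = 1.23 m: A³/T = 3.641 — high.
Trying y = 0.925 m: A³/T = 1.212 — low.
Trying y = 1.08 m: A³/T = 2.194 — ≈ 2.223.

y_c = 1.08 m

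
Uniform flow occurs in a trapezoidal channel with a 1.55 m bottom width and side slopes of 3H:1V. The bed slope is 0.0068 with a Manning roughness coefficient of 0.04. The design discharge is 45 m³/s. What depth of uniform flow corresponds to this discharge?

y_n = 2.29 m

Manning's equation rearranged: A R^(2/3) = nQ / (1·√S) = 0.04 × 45 / (√0.0068) = 21.83.
Try y = 1.67 m: A R^(2/3) = 10.25 — short.
Try y = 2.83 m: A R^(2/3) = 36.58 — over.
Try y = 2.29 m: A R^(2/3) = 21.81 — matches.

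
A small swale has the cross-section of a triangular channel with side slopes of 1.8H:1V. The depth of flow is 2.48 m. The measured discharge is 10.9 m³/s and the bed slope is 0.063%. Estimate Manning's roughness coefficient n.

For a triangular section with side slope z = 1.8: A = zy² = 1.8×2.48² = 11.07 m²; P = 2y√(1+z²) = 2×2.48×2.059 = 10.21 m.
Hydraulic radius R = A/P = 11.07/10.21 = 1.084 m.
Rearranging Manning's equation: n = (1/Q) A R^(2/3) S^(1/2) = (1/10.9) × 11.07 × 1.084^(2/3) × √0.00063 = 0.0269.

n = 0.0269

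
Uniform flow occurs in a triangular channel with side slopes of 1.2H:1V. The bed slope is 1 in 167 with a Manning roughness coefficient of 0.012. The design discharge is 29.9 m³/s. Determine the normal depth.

Manning's equation rearranged: A R^(2/3) = nQ / (1·√S) = 0.012 × 29.9 / (√0.005988) = 4.637.
Trying y = 1.53 m: A R^(2/3) = 1.971 — too small.
Trying y = 2.42 m: A R^(2/3) = 6.694 — too large.
Trying y = 2.11 m: A R^(2/3) = 4.644 — ≈ 4.637.

y_n = 2.11 m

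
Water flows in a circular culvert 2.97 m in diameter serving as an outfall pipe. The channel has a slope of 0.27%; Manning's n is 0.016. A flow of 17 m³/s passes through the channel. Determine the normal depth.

y_n = 2.25 m

Manning's equation rearranged: A R^(2/3) = nQ / (1·√S) = 0.016 × 17 / (√0.0027) = 5.235.
Try y = 2.62 m: A R^(2/3) = 5.997 — too large.
Try y = 1.66 m: A R^(2/3) = 3.415 — too small.
Try y = 2.25 m: A R^(2/3) = 5.24 — ≈ 5.235.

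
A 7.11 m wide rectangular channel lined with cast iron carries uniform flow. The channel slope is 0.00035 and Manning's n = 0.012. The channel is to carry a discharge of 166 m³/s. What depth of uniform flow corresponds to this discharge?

Manning's equation rearranged: A R^(2/3) = nQ / (1·√S) = 0.012 × 166 / (√0.00035) = 106.5.
Try y = 9.55 m: A R^(2/3) = 128.1 — too large.
Try y = 7.05 m: A R^(2/3) = 88.93 — too small.
Try y = 8.18 m: A R^(2/3) = 106.5 — ≈ 106.5.

y_n = 8.18 m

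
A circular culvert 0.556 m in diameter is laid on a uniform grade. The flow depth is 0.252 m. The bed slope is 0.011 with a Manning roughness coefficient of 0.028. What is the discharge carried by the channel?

Q = 0.103 m³/s

For a circular section of diameter D = 0.556 m at depth y = 0.252 m, the central angle is θ = 2 arccos(1 − 2y/D) = 2.954 rad. Then A = (D²/8)(θ − sin θ) = 0.107 m² and P = Dθ/2 = 0.8213 m.
Hydraulic radius R = A/P = 0.107/0.8213 = 0.1302 m.
Manning's equation: Q = (1/n) A R^(2/3) S^(1/2) = (1/0.028) × 0.107 × 0.1302^(2/3) × 0.011^(1/2) = 0.103 m³/s.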